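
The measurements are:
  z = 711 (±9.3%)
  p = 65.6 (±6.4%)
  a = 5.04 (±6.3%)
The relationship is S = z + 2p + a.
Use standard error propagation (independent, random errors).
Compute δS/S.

0.0787

For a sum/difference, combine absolute errors in quadrature:
  (δz)² = 4370;  (2·δp)² = 70.5;  (δa)² = 0.101
δS = √(4440) = 66.7
S = 847, so δS/S = 66.7/847 = 0.0787.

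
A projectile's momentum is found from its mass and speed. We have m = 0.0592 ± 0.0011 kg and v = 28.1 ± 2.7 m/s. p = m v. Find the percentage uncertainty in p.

For a monomial p ∝ m, v, fractional errors add in quadrature:
  (1·δm/m)² = (1×0.0186)² = 0.000345;  (1·δv/v)² = (1×0.0961)² = 0.00923
δp/p = √(0.00958) = 0.0979

9.79%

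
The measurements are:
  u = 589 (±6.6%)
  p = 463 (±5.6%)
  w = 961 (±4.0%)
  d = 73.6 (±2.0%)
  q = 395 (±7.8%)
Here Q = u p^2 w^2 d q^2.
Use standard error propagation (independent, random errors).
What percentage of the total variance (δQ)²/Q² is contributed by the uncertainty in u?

(δQ/Q)² = (1·δu/u)² + (2·δp/p)² + (2·δw/w)² + (1·δd/d)² + (2·δq/q)²
  u term: (1×0.0660)² = 0.00436
  p term: (2×0.0560)² = 0.0125
  w term: (2×0.0400)² = 0.00640
  d term: (1×0.0200)² = 0.000400
  q term: (2×0.0780)² = 0.0243
Total = 0.0480. Share from u = 0.00436/0.0480 = 0.0907.

9.07%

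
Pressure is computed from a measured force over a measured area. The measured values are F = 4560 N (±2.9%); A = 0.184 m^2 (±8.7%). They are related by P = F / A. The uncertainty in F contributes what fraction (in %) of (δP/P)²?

10.00%

(δP/P)² = (1·δF/F)² + (-1·δA/A)²
  F term: (1×0.0290)² = 0.000841
  A term: (-1×0.0870)² = 0.00757
Total = 0.00841. Share from F = 0.000841/0.00841 = 0.100.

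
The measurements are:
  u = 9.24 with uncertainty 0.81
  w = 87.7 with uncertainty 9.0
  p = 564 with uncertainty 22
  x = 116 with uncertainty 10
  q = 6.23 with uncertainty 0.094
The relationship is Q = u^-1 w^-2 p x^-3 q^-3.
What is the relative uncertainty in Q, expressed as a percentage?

34.7%

Relative error in a monomial: (δQ/Q)² = Σ (nᵢ · δxᵢ/xᵢ)².
  (-1·δu/u)² = (-1×0.0877)² = 0.00768;  (-2·δw/w)² = (-2×0.103)² = 0.0421;  (1·δp/p)² = (1×0.0390)² = 0.00152;  (-3·δx/x)² = (-3×0.0862)² = 0.0669;  (-3·δq/q)² = (-3×0.0151)² = 0.00205
δQ/Q = √(0.120) = 0.347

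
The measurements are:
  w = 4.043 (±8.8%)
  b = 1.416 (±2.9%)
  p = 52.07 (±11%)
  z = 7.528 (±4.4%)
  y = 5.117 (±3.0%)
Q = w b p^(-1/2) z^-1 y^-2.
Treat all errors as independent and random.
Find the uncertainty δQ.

0.000527

Relative error in a monomial: (δQ/Q)² = Σ (nᵢ · δxᵢ/xᵢ)².
  (1·δw/w)² = (1×0.0880)² = 0.00774;  (1·δb/b)² = (1×0.0290)² = 0.000841;  (−½·δp/p)² = (-0.5×0.110)² = 0.00303;  (-1·δz/z)² = (-1×0.0440)² = 0.00194;  (-2·δy/y)² = (-2×0.0300)² = 0.00360
δQ/Q = √(0.0171) = 0.131
Q = 0.004025, so δQ = 0.131 × 0.004025 = 0.000527.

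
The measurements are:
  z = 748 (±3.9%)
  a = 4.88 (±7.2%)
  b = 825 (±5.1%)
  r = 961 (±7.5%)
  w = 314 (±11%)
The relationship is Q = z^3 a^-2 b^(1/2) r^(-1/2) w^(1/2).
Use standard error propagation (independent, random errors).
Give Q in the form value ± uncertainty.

Since Q is a product/quotient, work with relative uncertainties:
  (3·δz/z)² = (3×0.0390)² = 0.0137;  (-2·δa/a)² = (-2×0.0720)² = 0.0207;  (½·δb/b)² = (0.5×0.0510)² = 0.000650;  (−½·δr/r)² = (-0.5×0.0750)² = 0.00141;  (½·δw/w)² = (0.5×0.110)² = 0.00302
δQ/Q = √(0.0395) = 0.199
Q = 2.89e+08, so δQ = 0.199 × 2.89e+08 = 5.73e+07.

(2.89 ± 0.573) × 10^8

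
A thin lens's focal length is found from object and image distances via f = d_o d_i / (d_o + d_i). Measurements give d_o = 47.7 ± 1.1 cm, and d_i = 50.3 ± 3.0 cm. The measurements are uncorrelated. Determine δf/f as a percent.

3.14%

∂f/∂d_o = (d_i/(d_o+d_i))² = 0.263;  ∂f/∂d_i = (d_o/(d_o+d_i))² = 0.237
δf = √((∂f/∂d_o · δd_o)² + (∂f/∂d_i · δd_i)²) = √(0.0840 + 0.505) = 0.768 cm
f = 24.5 cm, so δf/f = 0.768/24.5 = 0.0314.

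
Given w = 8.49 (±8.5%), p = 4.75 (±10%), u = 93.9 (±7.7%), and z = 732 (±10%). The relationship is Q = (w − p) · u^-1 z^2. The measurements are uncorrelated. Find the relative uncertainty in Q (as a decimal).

Let h = w − p = 3.74. δh = √(δw² + δp²) = √(0.521 + 0.226) = 0.864, so δh/h = 0.231.
Q is then a monomial in h, u, z:
δQ/Q = √((δh/h)² + (-1·δu/u)² + (2·δz/z)²) = √(0.0534 + 0.00593 + 0.0400) = 0.315

0.315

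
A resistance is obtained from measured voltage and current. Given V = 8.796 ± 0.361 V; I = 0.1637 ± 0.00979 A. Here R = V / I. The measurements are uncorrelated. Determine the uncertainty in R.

For a monomial R ∝ V, I^-1, fractional errors add in quadrature:
  (1·δV/V)² = (1×0.0410)² = 0.00168;  (-1·δI/I)² = (-1×0.0598)² = 0.00358
δR/R = √(0.00526) = 0.0725
R = 53.73 Ω, so δR = 0.0725 × 53.73 = 3.90 Ω.

3.90 Ω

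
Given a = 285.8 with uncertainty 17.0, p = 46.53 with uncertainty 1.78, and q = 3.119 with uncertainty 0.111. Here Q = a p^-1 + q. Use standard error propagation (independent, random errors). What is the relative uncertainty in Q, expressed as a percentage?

Let w = a·p^-1 = 6.142. δw/w = √((1·δa/a)² + (-1·δp/p)²) = √(0.00354 + 0.00146) = 0.0707, so δw = 0.434.
Q = w + q: δQ = √(δw² + δq²) = √(0.189 + 0.0123) = 0.448
Q = 9.261, so δQ/Q = 0.448/9.261 = 0.0484.

4.84%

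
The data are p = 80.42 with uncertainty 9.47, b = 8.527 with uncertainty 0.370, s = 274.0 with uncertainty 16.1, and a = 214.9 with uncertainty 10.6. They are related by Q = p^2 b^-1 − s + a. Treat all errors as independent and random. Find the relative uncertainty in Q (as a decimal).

Let w = p^2·b^-1 = 758.5. δw/w = √((2·δp/p)² + (-1·δb/b)²) = √(0.0555 + 0.00188) = 0.239, so δw = 182.
Q = w − s + a: δQ = √(δw² + δs² + δa²) = √(33000 + 259 + 112) = 183
Q = 699.4, so δQ/Q = 183/699.4 = 0.261.

0.261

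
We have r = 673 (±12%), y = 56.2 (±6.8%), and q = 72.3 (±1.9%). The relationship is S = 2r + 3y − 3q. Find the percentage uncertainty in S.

12.5%

Sums and differences: (δS)² = Σ (cᵢ δxᵢ)².
  (2·δr)² = 26100;  (3·δy)² = 131;  (3·δq)² = 17.0
δS = √(26200) = 162
S = 1300, so δS/S = 162/1300 = 0.125.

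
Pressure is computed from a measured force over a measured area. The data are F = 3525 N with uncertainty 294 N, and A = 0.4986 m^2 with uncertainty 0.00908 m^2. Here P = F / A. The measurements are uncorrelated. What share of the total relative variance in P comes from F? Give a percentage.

95.4%

(δP/P)² = (1·δF/F)² + (-1·δA/A)²
  F term: (1×0.0834)² = 0.00696
  A term: (-1×0.0182)² = 0.000332
Total = 0.00729. Share from F = 0.00696/0.00729 = 0.954.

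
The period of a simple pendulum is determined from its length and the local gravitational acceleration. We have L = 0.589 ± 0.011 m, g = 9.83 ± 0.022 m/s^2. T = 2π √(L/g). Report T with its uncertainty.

For a monomial T ∝ L^(1/2), g^(-1/2), fractional errors add in quadrature:
  (½·δL/L)² = (0.5×0.0187)² = 8.72e-05;  (−½·δg/g)² = (-0.5×0.00224)² = 1.25e-06
δT/T = √(8.84e-05) = 0.00940
T = 1.54 s, so δT = 0.00940 × 1.54 = 0.0145 s.

1.54 ± 0.0145 s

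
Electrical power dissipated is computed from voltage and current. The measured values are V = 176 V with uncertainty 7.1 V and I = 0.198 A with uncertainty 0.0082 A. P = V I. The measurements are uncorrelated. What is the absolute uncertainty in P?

Relative error in a monomial: (δP/P)² = Σ (nᵢ · δxᵢ/xᵢ)².
  (1·δV/V)² = (1×0.0403)² = 0.00163;  (1·δI/I)² = (1×0.0414)² = 0.00172
δP/P = √(0.00334) = 0.0578
P = 34.8 W, so δP = 0.0578 × 34.8 = 2.01 W.

2.01 W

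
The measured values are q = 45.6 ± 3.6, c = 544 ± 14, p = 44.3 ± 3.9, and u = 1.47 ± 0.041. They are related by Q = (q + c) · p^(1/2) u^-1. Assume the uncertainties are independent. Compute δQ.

154

Let w = q + c = 590. δw = √(δq² + δc²) = √(13.0 + 196) = 14.5, so δw/w = 0.0245.
Q is then a monomial in w, p, u:
δQ/Q = √((δw/w)² + (½·δp/p)² + (-1·δu/u)²) = √(0.000601 + 0.00194 + 0.000778) = 0.0576
Q = 2670, so δQ = 0.0576 × 2670 = 154.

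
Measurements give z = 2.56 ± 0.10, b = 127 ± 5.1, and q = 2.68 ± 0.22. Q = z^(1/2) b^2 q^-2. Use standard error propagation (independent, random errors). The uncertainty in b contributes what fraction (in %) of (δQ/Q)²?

19.1%

(δQ/Q)² = (½·δz/z)² + (2·δb/b)² + (-2·δq/q)²
  z term: (0.5×0.0391)² = 0.000381
  b term: (2×0.0402)² = 0.00645
  q term: (-2×0.0821)² = 0.0270
Total = 0.0338. Share from b = 0.00645/0.0338 = 0.191.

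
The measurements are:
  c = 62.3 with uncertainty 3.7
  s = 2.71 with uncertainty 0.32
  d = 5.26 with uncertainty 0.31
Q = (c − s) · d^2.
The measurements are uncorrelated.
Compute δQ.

220

Let u = c − s = 59.6. δu = √(δc² + δs²) = √(13.7 + 0.102) = 3.71, so δu/u = 0.0623.
Q is then a monomial in u, d:
δQ/Q = √((δu/u)² + (2·δd/d)²) = √(0.00388 + 0.0139) = 0.133
Q = 1650, so δQ = 0.133 × 1650 = 220.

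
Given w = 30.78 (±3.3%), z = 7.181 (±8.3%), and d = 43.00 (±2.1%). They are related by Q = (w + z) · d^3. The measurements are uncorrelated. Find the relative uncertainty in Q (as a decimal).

Let u = w + z = 37.96. δu = √(δw² + δz²) = √(1.03 + 0.355) = 1.18, so δu/u = 0.0310.
Q is then a monomial in u, d:
δQ/Q = √((δu/u)² + (3·δd/d)²) = √(0.000962 + 0.00397) = 0.0702

0.0702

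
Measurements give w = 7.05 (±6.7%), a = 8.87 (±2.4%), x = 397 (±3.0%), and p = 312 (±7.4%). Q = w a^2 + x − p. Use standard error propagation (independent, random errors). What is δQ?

52.6

Let h = w·a^2 = 555. δh/h = √((1·δw/w)² + (2·δa/a)²) = √(0.00449 + 0.00230) = 0.0824, so δh = 45.7.
Q = h + x − p: δQ = √(δh² + δx² + δp²) = √(2090 + 142 + 533) = 52.6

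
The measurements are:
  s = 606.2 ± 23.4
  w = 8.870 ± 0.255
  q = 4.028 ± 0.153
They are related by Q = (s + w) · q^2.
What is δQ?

848

Let u = s + w = 615.1. δu = √(δs² + δw²) = √(548 + 0.0650) = 23.4, so δu/u = 0.0380.
Q is then a monomial in u, q:
δQ/Q = √((δu/u)² + (2·δq/q)²) = √(0.00145 + 0.00577) = 0.0850
Q = 9979, so δQ = 0.0850 × 9979 = 848.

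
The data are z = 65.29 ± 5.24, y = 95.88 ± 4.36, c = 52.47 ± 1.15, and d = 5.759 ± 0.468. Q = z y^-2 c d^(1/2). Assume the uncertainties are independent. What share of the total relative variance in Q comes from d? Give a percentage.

(δQ/Q)² = (1·δz/z)² + (-2·δy/y)² + (1·δc/c)² + (½·δd/d)²
  z term: (1×0.0803)² = 0.00644
  y term: (-2×0.0455)² = 0.00827
  c term: (1×0.0219)² = 0.000480
  d term: (0.5×0.0813)² = 0.00165
Total = 0.0168. Share from d = 0.00165/0.0168 = 0.0980.

9.80%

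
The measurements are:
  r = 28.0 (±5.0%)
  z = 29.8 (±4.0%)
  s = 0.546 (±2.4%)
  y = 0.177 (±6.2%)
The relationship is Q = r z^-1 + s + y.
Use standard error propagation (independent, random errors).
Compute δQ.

0.0625

Let p = r·z^-1 = 0.940. δp/p = √((1·δr/r)² + (-1·δz/z)²) = √(0.00250 + 0.00160) = 0.0640, so δp = 0.0602.
Q = p + s + y: δQ = √(δp² + δs² + δy²) = √(0.00362 + 0.000172 + 0.000120) = 0.0625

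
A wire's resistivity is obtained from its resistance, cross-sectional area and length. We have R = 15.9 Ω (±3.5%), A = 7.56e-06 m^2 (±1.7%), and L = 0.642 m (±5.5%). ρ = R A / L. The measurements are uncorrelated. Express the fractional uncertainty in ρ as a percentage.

Each factor contributes (exponent × relative error)² to (δρ/ρ)²:
  (1·δR/R)² = (1×0.0350)² = 0.00123;  (1·δA/A)² = (1×0.0170)² = 0.000289;  (-1·δL/L)² = (-1×0.0550)² = 0.00302
δρ/ρ = √(0.00454) = 0.0674

6.74%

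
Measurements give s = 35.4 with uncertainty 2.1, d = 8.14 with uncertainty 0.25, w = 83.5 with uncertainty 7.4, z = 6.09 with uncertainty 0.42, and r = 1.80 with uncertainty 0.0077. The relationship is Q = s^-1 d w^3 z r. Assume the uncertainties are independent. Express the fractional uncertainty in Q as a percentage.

28.3%

For a monomial Q ∝ s^-1, d, w^3, z, r, fractional errors add in quadrature:
  (-1·δs/s)² = (-1×0.0593)² = 0.00352;  (1·δd/d)² = (1×0.0307)² = 0.000943;  (3·δw/w)² = (3×0.0886)² = 0.0707;  (1·δz/z)² = (1×0.0690)² = 0.00476;  (1·δr/r)² = (1×0.00428)² = 1.83e-05
δQ/Q = √(0.0799) = 0.283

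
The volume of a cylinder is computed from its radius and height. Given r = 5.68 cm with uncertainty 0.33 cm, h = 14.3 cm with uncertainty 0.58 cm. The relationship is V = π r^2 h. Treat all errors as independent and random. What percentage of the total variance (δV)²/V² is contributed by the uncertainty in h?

10.9%

(δV/V)² = (2·δr/r)² + (1·δh/h)²
  r term: (2×0.0581)² = 0.0135
  h term: (1×0.0406)² = 0.00165
Total = 0.0151. Share from h = 0.00165/0.0151 = 0.109.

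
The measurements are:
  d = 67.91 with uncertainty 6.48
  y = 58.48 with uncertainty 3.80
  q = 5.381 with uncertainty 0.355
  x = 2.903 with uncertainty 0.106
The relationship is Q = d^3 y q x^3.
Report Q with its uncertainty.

Each factor contributes (exponent × relative error)² to (δQ/Q)²:
  (3·δd/d)² = (3×0.0954)² = 0.0819;  (1·δy/y)² = (1×0.0650)² = 0.00422;  (1·δq/q)² = (1×0.0660)² = 0.00435;  (3·δx/x)² = (3×0.0365)² = 0.0120
δQ/Q = √(0.103) = 0.320
Q = 2.411e+09, so δQ = 0.320 × 2.411e+09 = 7.72e+08.

(2.411 ± 0.772) × 10^9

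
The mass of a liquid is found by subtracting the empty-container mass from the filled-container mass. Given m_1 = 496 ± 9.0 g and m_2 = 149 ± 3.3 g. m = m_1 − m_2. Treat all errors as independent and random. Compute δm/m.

m is a linear combination, so absolute uncertainties add in quadrature:
  (δm_1)² = 81.0;  (δm_2)² = 10.9
δm = √(91.9) = 9.59 g
m = 347 g, so δm/m = 9.59/347 = 0.0276.

0.0276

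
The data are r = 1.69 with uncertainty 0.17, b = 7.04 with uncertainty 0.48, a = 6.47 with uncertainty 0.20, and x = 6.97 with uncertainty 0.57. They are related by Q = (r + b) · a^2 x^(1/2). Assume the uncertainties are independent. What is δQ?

91.0

Let u = r + b = 8.73. δu = √(δr² + δb²) = √(0.0289 + 0.230) = 0.509, so δu/u = 0.0583.
Q is then a monomial in u, a, x:
δQ/Q = √((δu/u)² + (2·δa/a)² + (½·δx/x)²) = √(0.00340 + 0.00382 + 0.00167) = 0.0943
Q = 965, so δQ = 0.0943 × 965 = 91.0.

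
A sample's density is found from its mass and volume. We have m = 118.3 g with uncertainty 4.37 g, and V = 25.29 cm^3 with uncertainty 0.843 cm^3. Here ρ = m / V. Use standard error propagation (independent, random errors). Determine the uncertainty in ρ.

Products/powers → add relative errors in quadrature, weighted by exponent:
  (1·δm/m)² = (1×0.0369)² = 0.00136;  (-1·δV/V)² = (-1×0.0333)² = 0.00111
δρ/ρ = √(0.00248) = 0.0498
ρ = 4.678 g/cm^3, so δρ = 0.0498 × 4.678 = 0.233 g/cm^3.

0.233 g/cm^3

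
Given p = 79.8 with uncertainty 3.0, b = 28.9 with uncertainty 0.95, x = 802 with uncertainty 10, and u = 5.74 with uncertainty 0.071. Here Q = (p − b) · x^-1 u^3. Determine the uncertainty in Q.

0.878

Let w = p − b = 50.9. δw = √(δp² + δb²) = √(9.00 + 0.902) = 3.15, so δw/w = 0.0618.
Q is then a monomial in w, x, u:
δQ/Q = √((δw/w)² + (-1·δx/x)² + (3·δu/u)²) = √(0.00382 + 0.000155 + 0.00138) = 0.0732
Q = 12.0, so δQ = 0.0732 × 12.0 = 0.878.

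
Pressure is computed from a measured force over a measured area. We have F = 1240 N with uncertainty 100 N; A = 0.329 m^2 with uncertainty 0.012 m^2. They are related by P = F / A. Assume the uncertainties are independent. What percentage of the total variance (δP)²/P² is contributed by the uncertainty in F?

(δP/P)² = (1·δF/F)² + (-1·δA/A)²
  F term: (1×0.0806)² = 0.00650
  A term: (-1×0.0365)² = 0.00133
Total = 0.00783. Share from F = 0.00650/0.00783 = 0.830.

83.0%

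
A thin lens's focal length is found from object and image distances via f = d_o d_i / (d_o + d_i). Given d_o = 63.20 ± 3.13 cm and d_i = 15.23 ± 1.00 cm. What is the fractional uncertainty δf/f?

∂f/∂d_o = (d_i/(d_o+d_i))² = 0.0377;  ∂f/∂d_i = (d_o/(d_o+d_i))² = 0.649
δf = √((∂f/∂d_o · δd_o)² + (∂f/∂d_i · δd_i)²) = √(0.0139 + 0.422) = 0.660 cm
f = 12.27 cm, so δf/f = 0.660/12.27 = 0.0538.

0.0538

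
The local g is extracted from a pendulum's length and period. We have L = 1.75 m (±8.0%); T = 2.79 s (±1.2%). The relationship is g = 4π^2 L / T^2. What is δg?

g is a product of powers, so relative uncertainties combine in quadrature:
  (1·δL/L)² = (1×0.0800)² = 0.00640;  (-2·δT/T)² = (-2×0.0120)² = 0.000576
δg/g = √(0.00698) = 0.0835
g = 8.88 m/s^2, so δg = 0.0835 × 8.88 = 0.741 m/s^2.

0.741 m/s^2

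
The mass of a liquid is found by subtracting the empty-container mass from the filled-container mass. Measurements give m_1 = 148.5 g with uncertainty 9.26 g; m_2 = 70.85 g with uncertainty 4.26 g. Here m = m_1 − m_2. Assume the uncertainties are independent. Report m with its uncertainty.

Sums and differences: (δm)² = Σ (cᵢ δxᵢ)².
  (δm_1)² = 85.7;  (δm_2)² = 18.1
δm = √(104) = 10.2 g
m = 77.65 g.

77.65 ± 10.2 g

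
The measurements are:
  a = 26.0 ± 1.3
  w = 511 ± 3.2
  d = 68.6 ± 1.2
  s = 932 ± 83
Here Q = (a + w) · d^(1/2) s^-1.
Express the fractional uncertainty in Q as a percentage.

Let u = a + w = 537. δu = √(δa² + δw²) = √(1.69 + 10.2) = 3.45, so δu/u = 0.00643.
Q is then a monomial in u, d, s:
δQ/Q = √((δu/u)² + (½·δd/d)² + (-1·δs/s)²) = √(4.14e-05 + 7.65e-05 + 0.00793) = 0.0897

8.97%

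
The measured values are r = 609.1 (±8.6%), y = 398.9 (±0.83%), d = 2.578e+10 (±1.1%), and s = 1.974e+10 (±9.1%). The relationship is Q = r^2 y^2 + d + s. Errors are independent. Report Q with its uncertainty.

(1.046 ± 0.104) × 10^11

Let p = r^2·y^2 = 5.903e+10. δp/p = √((2·δr/r)² + (2·δy/y)²) = √(0.0296 + 0.000276) = 0.173, so δp = 1.02e+10.
Q = p + d + s: δQ = √(δp² + δd² + δs²) = √(1.04e+20 + 8.04e+16 + 3.23e+18) = 1.04e+10
Q = 1.046e+11.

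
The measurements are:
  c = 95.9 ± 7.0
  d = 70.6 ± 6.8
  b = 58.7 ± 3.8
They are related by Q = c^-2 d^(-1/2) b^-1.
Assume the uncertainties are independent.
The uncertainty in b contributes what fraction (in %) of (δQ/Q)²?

(δQ/Q)² = (-2·δc/c)² + (−½·δd/d)² + (-1·δb/b)²
  c term: (-2×0.0730)² = 0.0213
  d term: (-0.5×0.0963)² = 0.00232
  b term: (-1×0.0647)² = 0.00419
Total = 0.0278. Share from b = 0.00419/0.0278 = 0.151.

15.1%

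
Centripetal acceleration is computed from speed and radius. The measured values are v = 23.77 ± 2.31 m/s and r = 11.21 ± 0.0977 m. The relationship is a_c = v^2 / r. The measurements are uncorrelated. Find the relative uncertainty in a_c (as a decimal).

0.195

a_c is a product of powers, so relative uncertainties combine in quadrature:
  (2·δv/v)² = (2×0.0972)² = 0.0378;  (-1·δr/r)² = (-1×0.00872)² = 7.6e-05
δa_c/a_c = √(0.0379) = 0.195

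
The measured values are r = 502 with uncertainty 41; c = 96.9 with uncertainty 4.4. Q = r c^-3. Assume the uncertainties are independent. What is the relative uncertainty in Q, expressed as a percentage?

15.9%

Products/powers → add relative errors in quadrature, weighted by exponent:
  (1·δr/r)² = (1×0.0817)² = 0.00667;  (-3·δc/c)² = (-3×0.0454)² = 0.0186
δQ/Q = √(0.0252) = 0.159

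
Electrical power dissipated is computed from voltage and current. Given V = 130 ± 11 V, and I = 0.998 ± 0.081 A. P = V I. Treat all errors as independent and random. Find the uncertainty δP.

Products/powers → add relative errors in quadrature, weighted by exponent:
  (1·δV/V)² = (1×0.0846)² = 0.00716;  (1·δI/I)² = (1×0.0812)² = 0.00659
δP/P = √(0.0137) = 0.117
P = 130 W, so δP = 0.117 × 130 = 15.2 W.

15.2 W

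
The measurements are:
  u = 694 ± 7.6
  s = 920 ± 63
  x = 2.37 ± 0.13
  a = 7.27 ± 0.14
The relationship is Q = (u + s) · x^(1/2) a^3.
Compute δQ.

Let w = u + s = 1610. δw = √(δu² + δs²) = √(57.8 + 3970) = 63.5, so δw/w = 0.0393.
Q is then a monomial in w, x, a:
δQ/Q = √((δw/w)² + (½·δx/x)² + (3·δa/a)²) = √(0.00155 + 0.000752 + 0.00334) = 0.0751
Q = 9.55e+05, so δQ = 0.0751 × 9.55e+05 = 71700.

71700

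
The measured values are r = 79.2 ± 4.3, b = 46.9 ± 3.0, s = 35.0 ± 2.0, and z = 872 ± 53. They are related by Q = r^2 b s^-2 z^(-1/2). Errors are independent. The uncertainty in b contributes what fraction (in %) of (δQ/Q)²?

(δQ/Q)² = (2·δr/r)² + (1·δb/b)² + (-2·δs/s)² + (−½·δz/z)²
  r term: (2×0.0543)² = 0.0118
  b term: (1×0.0640)² = 0.00409
  s term: (-2×0.0571)² = 0.0131
  z term: (-0.5×0.0608)² = 0.000924
Total = 0.0299. Share from b = 0.00409/0.0299 = 0.137.

13.7%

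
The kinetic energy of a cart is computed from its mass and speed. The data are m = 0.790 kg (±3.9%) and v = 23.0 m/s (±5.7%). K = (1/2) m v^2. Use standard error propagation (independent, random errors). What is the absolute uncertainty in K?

K is a product of powers, so relative uncertainties combine in quadrature:
  (1·δm/m)² = (1×0.0390)² = 0.00152;  (2·δv/v)² = (2×0.0570)² = 0.0130
δK/K = √(0.0145) = 0.120
K = 209 J, so δK = 0.120 × 209 = 25.2 J.

25.2 J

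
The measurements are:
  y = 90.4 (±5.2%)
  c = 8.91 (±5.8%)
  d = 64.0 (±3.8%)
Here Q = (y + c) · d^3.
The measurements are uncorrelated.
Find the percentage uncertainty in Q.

12.4%

Let u = y + c = 99.3. δu = √(δy² + δc²) = √(22.1 + 0.267) = 4.73, so δu/u = 0.0476.
Q is then a monomial in u, d:
δQ/Q = √((δu/u)² + (3·δd/d)²) = √(0.00227 + 0.0130) = 0.124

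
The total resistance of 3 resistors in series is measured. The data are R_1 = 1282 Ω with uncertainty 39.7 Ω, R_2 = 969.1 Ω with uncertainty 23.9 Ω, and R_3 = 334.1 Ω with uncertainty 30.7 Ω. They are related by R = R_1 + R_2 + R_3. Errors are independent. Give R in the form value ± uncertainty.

2585 ± 55.6 Ω

R is a linear combination, so absolute uncertainties add in quadrature:
  (δR_1)² = 1580;  (δR_2)² = 571;  (δR_3)² = 942
δR = √(3090) = 55.6 Ω
R = 2585 Ω.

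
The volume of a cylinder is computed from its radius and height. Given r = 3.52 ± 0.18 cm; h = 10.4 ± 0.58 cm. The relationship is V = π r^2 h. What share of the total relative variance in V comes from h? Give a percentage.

(δV/V)² = (2·δr/r)² + (1·δh/h)²
  r term: (2×0.0511)² = 0.0105
  h term: (1×0.0558)² = 0.00311
Total = 0.0136. Share from h = 0.00311/0.0136 = 0.229.

22.9%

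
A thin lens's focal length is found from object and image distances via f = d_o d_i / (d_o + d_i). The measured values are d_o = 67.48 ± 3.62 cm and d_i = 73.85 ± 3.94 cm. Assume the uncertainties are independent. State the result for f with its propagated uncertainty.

35.26 ± 1.34 cm

∂f/∂d_o = (d_i/(d_o+d_i))² = 0.273;  ∂f/∂d_i = (d_o/(d_o+d_i))² = 0.228
δf = √((∂f/∂d_o · δd_o)² + (∂f/∂d_i · δd_i)²) = √(0.977 + 0.807) = 1.34 cm
f = 35.26 cm.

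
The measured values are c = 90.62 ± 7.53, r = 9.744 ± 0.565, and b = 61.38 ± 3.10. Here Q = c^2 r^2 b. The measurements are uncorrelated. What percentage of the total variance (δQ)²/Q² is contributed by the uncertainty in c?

(δQ/Q)² = (2·δc/c)² + (2·δr/r)² + (1·δb/b)²
  c term: (2×0.0831)² = 0.0276
  r term: (2×0.0580)² = 0.0134
  b term: (1×0.0505)² = 0.00255
Total = 0.0436. Share from c = 0.0276/0.0436 = 0.633.

63.3%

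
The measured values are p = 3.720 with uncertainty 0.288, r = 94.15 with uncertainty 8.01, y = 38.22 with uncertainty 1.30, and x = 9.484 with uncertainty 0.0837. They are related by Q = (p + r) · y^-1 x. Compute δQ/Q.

Let u = p + r = 97.87. δu = √(δp² + δr²) = √(0.0829 + 64.2) = 8.02, so δu/u = 0.0819.
Q is then a monomial in u, y, x:
δQ/Q = √((δu/u)² + (-1·δy/y)² + (1·δx/x)²) = √(0.00671 + 0.00116 + 7.79e-05) = 0.0891

0.0891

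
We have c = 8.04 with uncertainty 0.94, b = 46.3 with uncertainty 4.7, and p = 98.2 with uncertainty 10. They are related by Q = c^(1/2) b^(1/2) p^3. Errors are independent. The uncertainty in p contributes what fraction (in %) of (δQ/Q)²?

94.0%

(δQ/Q)² = (½·δc/c)² + (½·δb/b)² + (3·δp/p)²
  c term: (0.5×0.117)² = 0.00342
  b term: (0.5×0.102)² = 0.00258
  p term: (3×0.102)² = 0.0933
Total = 0.0993. Share from p = 0.0933/0.0993 = 0.940.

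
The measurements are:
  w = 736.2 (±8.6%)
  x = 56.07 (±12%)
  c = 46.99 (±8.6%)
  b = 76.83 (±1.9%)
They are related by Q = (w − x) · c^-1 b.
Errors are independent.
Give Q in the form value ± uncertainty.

Let u = w − x = 680.1. δu = √(δw² + δx²) = √(4010 + 45.3) = 63.7, so δu/u = 0.0936.
Q is then a monomial in u, c, b:
δQ/Q = √((δu/u)² + (-1·δc/c)² + (1·δb/b)²) = √(0.00876 + 0.00740 + 0.000361) = 0.129
Q = 1112, so δQ = 0.129 × 1112 = 143.

1112 ± 143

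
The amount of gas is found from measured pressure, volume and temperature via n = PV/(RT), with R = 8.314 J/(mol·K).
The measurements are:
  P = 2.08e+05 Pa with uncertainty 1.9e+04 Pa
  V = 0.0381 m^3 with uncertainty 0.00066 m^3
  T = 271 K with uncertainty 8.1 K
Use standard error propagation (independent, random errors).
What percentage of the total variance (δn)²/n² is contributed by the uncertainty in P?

(δn/n)² = (1·δP/P)² + (1·δV/V)² + (-1·δT/T)²
  P term: (1×0.0913)² = 0.00834
  V term: (1×0.0173)² = 0.000300
  T term: (-1×0.0299)² = 0.000893
Total = 0.00954. Share from P = 0.00834/0.00954 = 0.875.

87.5%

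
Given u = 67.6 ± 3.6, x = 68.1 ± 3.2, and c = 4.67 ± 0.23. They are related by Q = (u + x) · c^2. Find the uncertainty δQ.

310

Let w = u + x = 136. δw = √(δu² + δx²) = √(13.0 + 10.2) = 4.82, so δw/w = 0.0355.
Q is then a monomial in w, c:
δQ/Q = √((δw/w)² + (2·δc/c)²) = √(0.00126 + 0.00970) = 0.105
Q = 2960, so δQ = 0.105 × 2960 = 310.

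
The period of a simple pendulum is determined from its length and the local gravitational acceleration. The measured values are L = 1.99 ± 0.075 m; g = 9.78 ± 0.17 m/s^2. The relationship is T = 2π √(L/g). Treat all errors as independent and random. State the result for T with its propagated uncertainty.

For a monomial T ∝ L^(1/2), g^(-1/2), fractional errors add in quadrature:
  (½·δL/L)² = (0.5×0.0377)² = 0.000355;  (−½·δg/g)² = (-0.5×0.0174)² = 7.55e-05
δT/T = √(0.000431) = 0.0208
T = 2.83 s, so δT = 0.0208 × 2.83 = 0.0588 s.

2.83 ± 0.0588 s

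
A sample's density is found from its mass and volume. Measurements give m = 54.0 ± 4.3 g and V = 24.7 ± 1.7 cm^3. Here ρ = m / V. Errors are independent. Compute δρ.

For a monomial ρ ∝ m, V^-1, fractional errors add in quadrature:
  (1·δm/m)² = (1×0.0796)² = 0.00634;  (-1·δV/V)² = (-1×0.0688)² = 0.00474
δρ/ρ = √(0.0111) = 0.105
ρ = 2.19 g/cm^3, so δρ = 0.105 × 2.19 = 0.230 g/cm^3.

0.230 g/cm^3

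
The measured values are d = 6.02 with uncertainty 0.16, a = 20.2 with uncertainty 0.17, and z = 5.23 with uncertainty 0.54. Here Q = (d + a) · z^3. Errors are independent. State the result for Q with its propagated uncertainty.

3750 ± 1160

Let u = d + a = 26.2. δu = √(δd² + δa²) = √(0.0256 + 0.0289) = 0.233, so δu/u = 0.00890.
Q is then a monomial in u, z:
δQ/Q = √((δu/u)² + (3·δz/z)²) = √(7.93e-05 + 0.0959) = 0.310
Q = 3750, so δQ = 0.310 × 3750 = 1160.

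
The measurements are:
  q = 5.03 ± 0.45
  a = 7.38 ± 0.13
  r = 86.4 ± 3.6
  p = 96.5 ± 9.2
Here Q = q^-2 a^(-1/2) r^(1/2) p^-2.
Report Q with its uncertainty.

Products/powers → add relative errors in quadrature, weighted by exponent:
  (-2·δq/q)² = (-2×0.0895)² = 0.0320;  (−½·δa/a)² = (-0.5×0.0176)² = 7.76e-05;  (½·δr/r)² = (0.5×0.0417)² = 0.000434;  (-2·δp/p)² = (-2×0.0953)² = 0.0364
δQ/Q = √(0.0689) = 0.262
Q = 1.45e-05, so δQ = 0.262 × 1.45e-05 = 3.81e-06.

(1.45 ± 0.381) × 10^-5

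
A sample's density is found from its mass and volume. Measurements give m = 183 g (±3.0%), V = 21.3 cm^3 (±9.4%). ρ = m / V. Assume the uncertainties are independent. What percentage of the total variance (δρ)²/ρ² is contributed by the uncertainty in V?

90.8%

(δρ/ρ)² = (1·δm/m)² + (-1·δV/V)²
  m term: (1×0.0300)² = 0.000900
  V term: (-1×0.0940)² = 0.00884
Total = 0.00974. Share from V = 0.00884/0.00974 = 0.908.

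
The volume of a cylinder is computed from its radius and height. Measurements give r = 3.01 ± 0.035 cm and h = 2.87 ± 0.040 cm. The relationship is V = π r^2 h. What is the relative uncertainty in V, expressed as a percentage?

Each factor contributes (exponent × relative error)² to (δV/V)²:
  (2·δr/r)² = (2×0.0116)² = 0.000541;  (1·δh/h)² = (1×0.0139)² = 0.000194
δV/V = √(0.000735) = 0.0271

2.71%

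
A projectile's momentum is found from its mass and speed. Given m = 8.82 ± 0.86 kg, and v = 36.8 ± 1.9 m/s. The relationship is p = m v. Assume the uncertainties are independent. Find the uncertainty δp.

Each factor contributes (exponent × relative error)² to (δp/p)²:
  (1·δm/m)² = (1×0.0975)² = 0.00951;  (1·δv/v)² = (1×0.0516)² = 0.00267
δp/p = √(0.0122) = 0.110
p = 325 kg·m/s, so δp = 0.110 × 325 = 35.8 kg·m/s.

35.8 kg·m/s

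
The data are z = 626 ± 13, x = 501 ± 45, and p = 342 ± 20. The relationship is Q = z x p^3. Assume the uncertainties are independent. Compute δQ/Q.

For a monomial Q ∝ z, x, p^3, fractional errors add in quadrature:
  (1·δz/z)² = (1×0.0208)² = 0.000431;  (1·δx/x)² = (1×0.0898)² = 0.00807;  (3·δp/p)² = (3×0.0585)² = 0.0308
δQ/Q = √(0.0393) = 0.198

0.198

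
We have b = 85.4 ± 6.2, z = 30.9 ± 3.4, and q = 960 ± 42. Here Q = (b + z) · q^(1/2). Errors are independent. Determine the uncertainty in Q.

Let u = b + z = 116. δu = √(δb² + δz²) = √(38.4 + 11.6) = 7.07, so δu/u = 0.0608.
Q is then a monomial in u, q:
δQ/Q = √((δu/u)² + (½·δq/q)²) = √(0.00370 + 0.000479) = 0.0646
Q = 3600, so δQ = 0.0646 × 3600 = 233.

233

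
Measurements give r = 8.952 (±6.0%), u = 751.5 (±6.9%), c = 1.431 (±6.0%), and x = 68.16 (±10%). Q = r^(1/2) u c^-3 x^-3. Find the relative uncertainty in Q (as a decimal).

0.358

For a monomial Q ∝ r^(1/2), u, c^-3, x^-3, fractional errors add in quadrature:
  (½·δr/r)² = (0.5×0.0600)² = 0.000900;  (1·δu/u)² = (1×0.0690)² = 0.00476;  (-3·δc/c)² = (-3×0.0600)² = 0.0324;  (-3·δx/x)² = (-3×0.100)² = 0.0900
δQ/Q = √(0.128) = 0.358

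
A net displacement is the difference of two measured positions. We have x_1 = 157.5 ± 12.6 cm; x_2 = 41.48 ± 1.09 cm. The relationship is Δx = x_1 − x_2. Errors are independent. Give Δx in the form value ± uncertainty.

116.0 ± 12.6 cm

Each term contributes (cᵢ δxᵢ)² to (δΔx)²:
  (δx_1)² = 159;  (δx_2)² = 1.19
δΔx = √(160) = 12.6 cm
Δx = 116.0 cm.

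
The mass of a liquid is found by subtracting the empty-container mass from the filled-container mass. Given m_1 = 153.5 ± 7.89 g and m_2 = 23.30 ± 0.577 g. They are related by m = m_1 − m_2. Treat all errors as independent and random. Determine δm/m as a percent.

6.08%

Absolute uncertainties add in quadrature for a linear combination:
  (δm_1)² = 62.3;  (δm_2)² = 0.333
δm = √(62.6) = 7.91 g
m = 130.2 g, so δm/m = 7.91/130.2 = 0.0608.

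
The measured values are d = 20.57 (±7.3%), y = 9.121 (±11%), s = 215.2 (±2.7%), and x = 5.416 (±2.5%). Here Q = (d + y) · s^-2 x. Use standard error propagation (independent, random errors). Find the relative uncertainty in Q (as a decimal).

0.0851

Let u = d + y = 29.69. δu = √(δd² + δy²) = √(2.25 + 1.01) = 1.81, so δu/u = 0.0608.
Q is then a monomial in u, s, x:
δQ/Q = √((δu/u)² + (-2·δs/s)² + (1·δx/x)²) = √(0.00370 + 0.00292 + 0.000625) = 0.0851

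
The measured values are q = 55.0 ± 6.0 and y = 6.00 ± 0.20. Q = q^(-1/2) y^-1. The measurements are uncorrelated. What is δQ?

Products/powers → add relative errors in quadrature, weighted by exponent:
  (−½·δq/q)² = (-0.5×0.109)² = 0.00298;  (-1·δy/y)² = (-1×0.0333)² = 0.00111
δQ/Q = √(0.00409) = 0.0639
Q = 0.0225, so δQ = 0.0639 × 0.0225 = 0.00144.

0.00144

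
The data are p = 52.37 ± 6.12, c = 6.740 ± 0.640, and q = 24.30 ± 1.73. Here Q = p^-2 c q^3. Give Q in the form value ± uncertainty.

35.26 ± 11.7

Since Q is a product/quotient, work with relative uncertainties:
  (-2·δp/p)² = (-2×0.117)² = 0.0546;  (1·δc/c)² = (1×0.0950)² = 0.00902;  (3·δq/q)² = (3×0.0712)² = 0.0456
δQ/Q = √(0.109) = 0.331
Q = 35.26, so δQ = 0.331 × 35.26 = 11.7.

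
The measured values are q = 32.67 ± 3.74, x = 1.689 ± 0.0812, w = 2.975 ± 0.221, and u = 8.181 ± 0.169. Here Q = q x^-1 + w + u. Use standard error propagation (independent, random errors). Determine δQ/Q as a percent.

Let p = q·x^-1 = 19.34. δp/p = √((1·δq/q)² + (-1·δx/x)²) = √(0.0131 + 0.00231) = 0.124, so δp = 2.40.
Q = p + w + u: δQ = √(δp² + δw² + δu²) = √(5.77 + 0.0488 + 0.0286) = 2.42
Q = 30.50, so δQ/Q = 2.42/30.50 = 0.0793.

7.93%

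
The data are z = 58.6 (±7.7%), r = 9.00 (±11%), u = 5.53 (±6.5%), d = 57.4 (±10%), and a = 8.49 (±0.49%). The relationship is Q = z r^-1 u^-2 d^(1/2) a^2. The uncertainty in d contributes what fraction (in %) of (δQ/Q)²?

6.66%

(δQ/Q)² = (1·δz/z)² + (-1·δr/r)² + (-2·δu/u)² + (½·δd/d)² + (2·δa/a)²
  z term: (1×0.0770)² = 0.00593
  r term: (-1×0.110)² = 0.0121
  u term: (-2×0.0650)² = 0.0169
  d term: (0.5×0.100)² = 0.00250
  a term: (2×0.00490)² = 9.6e-05
Total = 0.0375. Share from d = 0.00250/0.0375 = 0.0666.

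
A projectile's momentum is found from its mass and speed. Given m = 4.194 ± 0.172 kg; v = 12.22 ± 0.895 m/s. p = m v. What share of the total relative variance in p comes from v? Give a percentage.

(δp/p)² = (1·δm/m)² + (1·δv/v)²
  m term: (1×0.0410)² = 0.00168
  v term: (1×0.0732)² = 0.00536
Total = 0.00705. Share from v = 0.00536/0.00705 = 0.761.

76.1%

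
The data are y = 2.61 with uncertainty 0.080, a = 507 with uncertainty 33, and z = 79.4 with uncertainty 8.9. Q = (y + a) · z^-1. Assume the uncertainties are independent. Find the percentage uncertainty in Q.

12.9%

Let u = y + a = 510. δu = √(δy² + δa²) = √(0.00640 + 1090) = 33.0, so δu/u = 0.0648.
Q is then a monomial in u, z:
δQ/Q = √((δu/u)² + (-1·δz/z)²) = √(0.00419 + 0.0126) = 0.129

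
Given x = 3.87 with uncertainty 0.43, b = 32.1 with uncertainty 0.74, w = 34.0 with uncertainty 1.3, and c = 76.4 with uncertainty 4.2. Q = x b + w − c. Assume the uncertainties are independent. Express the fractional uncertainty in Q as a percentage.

18.0%

Let p = x·b = 124. δp/p = √((1·δx/x)² + (1·δb/b)²) = √(0.0123 + 0.000531) = 0.113, so δp = 14.1.
Q = p + w − c: δQ = √(δp² + δw² + δc²) = √(199 + 1.69 + 17.6) = 14.8
Q = 81.8, so δQ/Q = 14.8/81.8 = 0.180.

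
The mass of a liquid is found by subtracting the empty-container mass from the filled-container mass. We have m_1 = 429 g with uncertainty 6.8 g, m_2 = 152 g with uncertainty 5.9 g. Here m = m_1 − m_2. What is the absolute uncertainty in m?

Each term contributes (cᵢ δxᵢ)² to (δm)²:
  (δm_1)² = 46.2;  (δm_2)² = 34.8
δm = √(81.0) = 9.00 g

9.00 g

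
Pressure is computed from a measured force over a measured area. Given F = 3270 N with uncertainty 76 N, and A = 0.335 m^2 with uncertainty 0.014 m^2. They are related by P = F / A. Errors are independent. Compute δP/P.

0.0478

P is a product of powers, so relative uncertainties combine in quadrature:
  (1·δF/F)² = (1×0.0232)² = 0.000540;  (-1·δA/A)² = (-1×0.0418)² = 0.00175
δP/P = √(0.00229) = 0.0478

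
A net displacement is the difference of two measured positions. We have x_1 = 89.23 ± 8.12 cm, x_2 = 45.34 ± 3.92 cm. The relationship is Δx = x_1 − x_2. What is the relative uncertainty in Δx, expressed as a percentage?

Sums and differences: (δΔx)² = Σ (cᵢ δxᵢ)².
  (δx_1)² = 65.9;  (δx_2)² = 15.4
δΔx = √(81.3) = 9.02 cm
Δx = 43.89 cm, so δΔx/Δx = 9.02/43.89 = 0.205.

20.5%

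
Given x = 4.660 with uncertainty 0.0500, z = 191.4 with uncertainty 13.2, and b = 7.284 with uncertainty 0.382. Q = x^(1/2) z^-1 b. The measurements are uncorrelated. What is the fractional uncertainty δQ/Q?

0.0868

Products/powers → add relative errors in quadrature, weighted by exponent:
  (½·δx/x)² = (0.5×0.0107)² = 2.88e-05;  (-1·δz/z)² = (-1×0.0690)² = 0.00476;  (1·δb/b)² = (1×0.0524)² = 0.00275
δQ/Q = √(0.00754) = 0.0868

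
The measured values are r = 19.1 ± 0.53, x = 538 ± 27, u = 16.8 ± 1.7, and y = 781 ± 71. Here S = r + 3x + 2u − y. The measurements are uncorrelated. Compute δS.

108

S is a linear combination, so absolute uncertainties add in quadrature:
  (δr)² = 0.281;  (3·δx)² = 6560;  (2·δu)² = 11.6;  (δy)² = 5040
δS = √(11600) = 108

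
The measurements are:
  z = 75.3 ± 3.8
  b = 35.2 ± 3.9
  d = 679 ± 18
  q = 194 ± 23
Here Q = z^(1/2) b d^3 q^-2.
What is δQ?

Q is a product of powers, so relative uncertainties combine in quadrature:
  (½·δz/z)² = (0.5×0.0505)² = 0.000637;  (1·δb/b)² = (1×0.111)² = 0.0123;  (3·δd/d)² = (3×0.0265)² = 0.00632;  (-2·δq/q)² = (-2×0.119)² = 0.0562
δQ/Q = √(0.0755) = 0.275
Q = 2.54e+06, so δQ = 0.275 × 2.54e+06 = 6.98e+05.

6.98e+05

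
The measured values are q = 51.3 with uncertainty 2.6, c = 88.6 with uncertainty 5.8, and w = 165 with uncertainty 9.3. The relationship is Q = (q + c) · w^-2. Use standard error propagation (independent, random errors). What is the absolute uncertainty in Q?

Let u = q + c = 140. δu = √(δq² + δc²) = √(6.76 + 33.6) = 6.36, so δu/u = 0.0454.
Q is then a monomial in u, w:
δQ/Q = √((δu/u)² + (-2·δw/w)²) = √(0.00206 + 0.0127) = 0.122
Q = 0.00514, so δQ = 0.122 × 0.00514 = 0.000625.

0.000625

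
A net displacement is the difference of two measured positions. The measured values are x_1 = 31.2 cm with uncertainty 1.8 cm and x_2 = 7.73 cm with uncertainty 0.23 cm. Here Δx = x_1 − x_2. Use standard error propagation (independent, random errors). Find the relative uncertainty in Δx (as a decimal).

Sums and differences: (δΔx)² = Σ (cᵢ δxᵢ)².
  (δx_1)² = 3.24;  (δx_2)² = 0.0529
δΔx = √(3.29) = 1.81 cm
Δx = 23.5 cm, so δΔx/Δx = 1.81/23.5 = 0.0773.

0.0773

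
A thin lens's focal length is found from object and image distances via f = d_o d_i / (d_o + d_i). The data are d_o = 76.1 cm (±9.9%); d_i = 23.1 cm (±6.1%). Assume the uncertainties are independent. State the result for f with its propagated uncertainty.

∂f/∂d_o = (d_i/(d_o+d_i))² = 0.0542;  ∂f/∂d_i = (d_o/(d_o+d_i))² = 0.588
δf = √((∂f/∂d_o · δd_o)² + (∂f/∂d_i · δd_i)²) = √(0.167 + 0.688) = 0.924 cm
f = 17.7 cm.

17.7 ± 0.924 cm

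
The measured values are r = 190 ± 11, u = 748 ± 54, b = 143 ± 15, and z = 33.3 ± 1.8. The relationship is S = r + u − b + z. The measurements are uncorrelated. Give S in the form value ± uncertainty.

828 ± 57.1

Each term contributes (cᵢ δxᵢ)² to (δS)²:
  (δr)² = 121;  (δu)² = 2920;  (δb)² = 225;  (δz)² = 3.24
δS = √(3270) = 57.1
S = 828.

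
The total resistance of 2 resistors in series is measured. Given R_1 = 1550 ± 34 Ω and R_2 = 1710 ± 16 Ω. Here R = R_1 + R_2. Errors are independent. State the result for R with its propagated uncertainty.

3260 ± 37.6 Ω

Each term contributes (cᵢ δxᵢ)² to (δR)²:
  (δR_1)² = 1160;  (δR_2)² = 256
δR = √(1410) = 37.6 Ω
R = 3260 Ω.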